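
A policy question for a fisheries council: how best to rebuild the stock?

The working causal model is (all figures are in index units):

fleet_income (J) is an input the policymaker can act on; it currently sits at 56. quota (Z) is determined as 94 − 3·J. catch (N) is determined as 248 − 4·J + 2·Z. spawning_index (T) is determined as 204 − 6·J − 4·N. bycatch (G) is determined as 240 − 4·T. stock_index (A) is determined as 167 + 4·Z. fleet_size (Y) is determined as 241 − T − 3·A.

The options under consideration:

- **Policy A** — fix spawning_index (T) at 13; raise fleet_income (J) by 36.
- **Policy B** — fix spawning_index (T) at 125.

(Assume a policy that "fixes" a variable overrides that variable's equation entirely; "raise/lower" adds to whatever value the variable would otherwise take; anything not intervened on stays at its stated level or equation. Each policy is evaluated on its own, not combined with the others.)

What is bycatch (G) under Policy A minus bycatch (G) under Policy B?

448

Policy A (T := 13, J + 36):
  J = 56 + 36 = 92
  Z = 94 − 3·92 = -182
  N = 248 − 4·92 + 2·(-182) = -484
  T = 13
  G = 240 − 4·13 = 188
Policy B (T := 125):
  J = 56
  Z = 94 − 3·56 = -74
  N = 248 − 4·56 + 2·(-74) = -124
  T = 125
  G = 240 − 4·125 = -260
G: 188 − (-260) = 448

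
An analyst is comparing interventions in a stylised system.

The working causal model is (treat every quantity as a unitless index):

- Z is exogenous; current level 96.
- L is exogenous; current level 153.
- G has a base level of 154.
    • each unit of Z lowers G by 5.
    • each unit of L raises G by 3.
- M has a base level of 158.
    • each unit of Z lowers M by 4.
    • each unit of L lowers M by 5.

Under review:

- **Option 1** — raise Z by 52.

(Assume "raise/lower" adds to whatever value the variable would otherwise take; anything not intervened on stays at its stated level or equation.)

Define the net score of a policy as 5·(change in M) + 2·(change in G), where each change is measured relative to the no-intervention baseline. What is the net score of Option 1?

Baseline:
  Z = 96
  L = 153
  G = 154 − 5·96 + 3·153 = 133
  M = 158 − 4·96 − 5·153 = -991
Option 1 (Z + 52):
  Z = 96 + 52 = 148
  L = 153
  G = 154 − 5·148 + 3·153 = -127
  M = 158 − 4·148 − 5·153 = -1199
ΔM = -1199 − (-991) = -208; ΔG = -127 − 133 = -260
Score = 5·(-208) + 2·(-260) = -1560

-1560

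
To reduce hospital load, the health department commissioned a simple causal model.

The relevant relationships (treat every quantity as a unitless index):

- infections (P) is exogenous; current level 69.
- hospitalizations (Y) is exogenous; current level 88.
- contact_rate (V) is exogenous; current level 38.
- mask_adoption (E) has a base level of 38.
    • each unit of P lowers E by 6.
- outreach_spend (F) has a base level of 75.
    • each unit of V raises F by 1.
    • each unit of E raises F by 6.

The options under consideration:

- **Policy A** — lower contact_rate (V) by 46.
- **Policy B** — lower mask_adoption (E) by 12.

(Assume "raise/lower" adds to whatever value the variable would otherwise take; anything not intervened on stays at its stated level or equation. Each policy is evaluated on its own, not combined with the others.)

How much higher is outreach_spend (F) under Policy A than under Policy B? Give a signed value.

Policy A (V − 46):
  P = 69
  V = 38 − 46 = -8
  E = 38 − 6·69 = -376
  F = 75 + (-8) + 6·(-376) = -2189
Policy B (E − 12):
  P = 69
  V = 38
  E = 38 − 6·69 (−12 from intervention) = -388
  F = 75 + 38 + 6·(-388) = -2215
F: -2189 − (-2215) = 26

26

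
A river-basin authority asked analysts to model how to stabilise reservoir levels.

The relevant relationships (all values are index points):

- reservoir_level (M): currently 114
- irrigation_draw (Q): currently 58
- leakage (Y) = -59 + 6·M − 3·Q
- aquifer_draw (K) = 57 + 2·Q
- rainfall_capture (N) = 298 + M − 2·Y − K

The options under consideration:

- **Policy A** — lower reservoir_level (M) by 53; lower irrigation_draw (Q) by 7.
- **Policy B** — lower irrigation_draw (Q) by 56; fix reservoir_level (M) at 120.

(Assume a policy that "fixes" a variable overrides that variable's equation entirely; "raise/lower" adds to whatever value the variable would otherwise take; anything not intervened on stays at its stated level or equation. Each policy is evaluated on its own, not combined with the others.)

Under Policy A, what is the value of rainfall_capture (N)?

-108

Policy A (M − 53, Q − 7):
  M = 114 − 53 = 61
  Q = 58 − 7 = 51
  Y = -59 + 6·61 − 3·51 = 154
  K = 57 + 2·51 = 159
  N = 298 + 61 − 2·154 − 159 = -108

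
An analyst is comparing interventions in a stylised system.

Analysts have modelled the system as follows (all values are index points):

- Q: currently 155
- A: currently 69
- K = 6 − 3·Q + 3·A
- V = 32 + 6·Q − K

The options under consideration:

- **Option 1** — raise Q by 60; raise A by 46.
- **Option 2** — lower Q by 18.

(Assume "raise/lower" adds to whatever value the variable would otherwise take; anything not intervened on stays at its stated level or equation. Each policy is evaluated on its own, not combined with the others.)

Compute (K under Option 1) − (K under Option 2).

Option 1 (Q + 60, A + 46):
  Q = 155 + 60 = 215
  A = 69 + 46 = 115
  K = 6 − 3·215 + 3·115 = -294
Option 2 (Q − 18):
  Q = 155 − 18 = 137
  A = 69
  K = 6 − 3·137 + 3·69 = -198
K: -294 − (-198) = -96

-96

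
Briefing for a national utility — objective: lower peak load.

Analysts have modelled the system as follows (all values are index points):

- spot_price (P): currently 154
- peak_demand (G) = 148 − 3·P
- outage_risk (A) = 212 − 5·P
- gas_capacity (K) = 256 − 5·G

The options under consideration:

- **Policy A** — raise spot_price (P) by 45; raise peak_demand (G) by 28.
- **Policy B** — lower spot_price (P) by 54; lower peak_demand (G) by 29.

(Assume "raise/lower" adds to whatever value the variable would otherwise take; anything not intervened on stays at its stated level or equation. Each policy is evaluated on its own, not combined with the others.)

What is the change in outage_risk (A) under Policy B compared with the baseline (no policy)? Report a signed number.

Baseline:
  P = 154
  A = 212 − 5·154 = -558
Policy B (P − 54, G − 29):
  P = 154 − 54 = 100
  A = 212 − 5·100 = -288
Change in A: -288 − (-558) = 270

270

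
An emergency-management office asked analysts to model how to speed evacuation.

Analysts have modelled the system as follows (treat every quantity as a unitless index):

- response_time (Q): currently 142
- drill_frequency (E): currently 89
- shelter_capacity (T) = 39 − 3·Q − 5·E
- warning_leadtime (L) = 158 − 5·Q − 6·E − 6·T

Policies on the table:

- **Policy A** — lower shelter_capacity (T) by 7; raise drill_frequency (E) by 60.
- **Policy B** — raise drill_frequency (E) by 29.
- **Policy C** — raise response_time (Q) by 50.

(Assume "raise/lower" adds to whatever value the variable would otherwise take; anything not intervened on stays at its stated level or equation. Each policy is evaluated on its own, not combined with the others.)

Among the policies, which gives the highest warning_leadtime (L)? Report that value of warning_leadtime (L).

5388

Policy A (T − 7, E + 60):
  Q = 142
  E = 89 + 60 = 149
  T = 39 − 3·142 − 5·149 (−7 from intervention) = -1139
  L = 158 − 5·142 − 6·149 − 6·(-1139) = 5388
Policy B (E + 29):
  Q = 142
  E = 89 + 29 = 118
  T = 39 − 3·142 − 5·118 = -977
  L = 158 − 5·142 − 6·118 − 6·(-977) = 4602
Policy C (Q + 50):
  Q = 142 + 50 = 192
  E = 89
  T = 39 − 3·192 − 5·89 = -982
  L = 158 − 5·192 − 6·89 − 6·(-982) = 4556
Comparing — Policy A: L=5388, Policy B: L=4602, Policy C: L=4556. Highest is 5388 (Policy A).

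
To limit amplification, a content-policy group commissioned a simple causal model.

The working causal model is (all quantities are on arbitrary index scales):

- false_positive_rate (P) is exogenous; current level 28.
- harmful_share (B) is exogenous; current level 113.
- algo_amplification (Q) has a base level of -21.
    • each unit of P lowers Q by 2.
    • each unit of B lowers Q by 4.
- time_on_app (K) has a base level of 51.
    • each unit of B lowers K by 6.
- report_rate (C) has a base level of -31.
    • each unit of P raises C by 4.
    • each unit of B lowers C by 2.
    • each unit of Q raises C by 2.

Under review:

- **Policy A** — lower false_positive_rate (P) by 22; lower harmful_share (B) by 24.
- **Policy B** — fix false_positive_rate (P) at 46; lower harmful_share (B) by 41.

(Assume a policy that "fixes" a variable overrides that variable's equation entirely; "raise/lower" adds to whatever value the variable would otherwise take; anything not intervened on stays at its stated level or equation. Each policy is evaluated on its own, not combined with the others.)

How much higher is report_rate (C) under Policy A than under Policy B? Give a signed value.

Policy A (P − 22, B − 24):
  P = 28 − 22 = 6
  B = 113 − 24 = 89
  Q = -21 − 2·6 − 4·89 = -389
  C = -31 + 4·6 − 2·89 + 2·(-389) = -963
Policy B (P := 46, B − 41):
  P = 46
  B = 113 − 41 = 72
  Q = -21 − 2·46 − 4·72 = -401
  C = -31 + 4·46 − 2·72 + 2·(-401) = -793
C: -963 − (-793) = -170

-170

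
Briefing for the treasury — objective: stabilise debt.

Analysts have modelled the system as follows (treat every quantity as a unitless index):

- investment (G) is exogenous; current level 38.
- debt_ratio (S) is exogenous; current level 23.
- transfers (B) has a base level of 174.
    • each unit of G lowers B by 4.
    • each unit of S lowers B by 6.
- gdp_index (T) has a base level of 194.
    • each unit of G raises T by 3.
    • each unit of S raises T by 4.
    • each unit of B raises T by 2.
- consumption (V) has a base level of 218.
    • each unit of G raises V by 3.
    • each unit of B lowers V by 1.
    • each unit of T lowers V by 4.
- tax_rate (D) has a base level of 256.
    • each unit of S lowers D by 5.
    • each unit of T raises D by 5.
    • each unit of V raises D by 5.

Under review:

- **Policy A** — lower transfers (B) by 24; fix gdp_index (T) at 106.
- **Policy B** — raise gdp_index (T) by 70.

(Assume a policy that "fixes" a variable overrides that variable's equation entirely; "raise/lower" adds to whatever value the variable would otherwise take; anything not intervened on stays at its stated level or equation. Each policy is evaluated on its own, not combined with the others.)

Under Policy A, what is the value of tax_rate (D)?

911

Policy A (B − 24, T := 106):
  G = 38
  S = 23
  B = 174 − 4·38 − 6·23 (−24 from intervention) = -140
  T = 106
  V = 218 + 3·38 − (-140) − 4·106 = 48
  D = 256 − 5·23 + 5·106 + 5·48 = 911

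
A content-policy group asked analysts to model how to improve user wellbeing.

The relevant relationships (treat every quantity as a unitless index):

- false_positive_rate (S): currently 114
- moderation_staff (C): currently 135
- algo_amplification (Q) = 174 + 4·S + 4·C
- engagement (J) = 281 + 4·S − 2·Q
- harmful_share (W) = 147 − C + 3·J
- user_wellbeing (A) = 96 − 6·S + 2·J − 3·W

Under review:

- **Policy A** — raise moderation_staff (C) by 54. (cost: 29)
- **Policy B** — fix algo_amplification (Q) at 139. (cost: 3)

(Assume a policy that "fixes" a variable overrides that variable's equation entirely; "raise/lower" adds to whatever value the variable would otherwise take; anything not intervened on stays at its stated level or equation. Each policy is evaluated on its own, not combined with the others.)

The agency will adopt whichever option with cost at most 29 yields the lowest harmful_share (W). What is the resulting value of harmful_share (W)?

Policy A (C + 54):
  S = 114
  C = 135 + 54 = 189
  Q = 174 + 4·114 + 4·189 = 1386
  J = 281 + 4·114 − 2·1386 = -2035
  W = 147 − 189 + 3·(-2035) = -6147
Policy B (Q := 139):
  S = 114
  C = 135
  Q = 139
  J = 281 + 4·114 − 2·139 = 459
  W = 147 − 135 + 3·459 = 1389
Comparing — Policy A: W=-6147, Policy B: W=1389. Lowest is -6147 (Policy A).

-6147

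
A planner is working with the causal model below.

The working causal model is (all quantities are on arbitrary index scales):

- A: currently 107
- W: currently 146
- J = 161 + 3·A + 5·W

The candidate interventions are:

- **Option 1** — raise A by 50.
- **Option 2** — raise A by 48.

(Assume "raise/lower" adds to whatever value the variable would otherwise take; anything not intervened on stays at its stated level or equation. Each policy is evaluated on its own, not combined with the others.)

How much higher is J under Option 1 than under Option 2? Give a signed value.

6

Option 1 (A + 50):
  A = 107 + 50 = 157
  W = 146
  J = 161 + 3·157 + 5·146 = 1362
Option 2 (A + 48):
  A = 107 + 48 = 155
  W = 146
  J = 161 + 3·155 + 5·146 = 1356
J: 1362 − 1356 = 6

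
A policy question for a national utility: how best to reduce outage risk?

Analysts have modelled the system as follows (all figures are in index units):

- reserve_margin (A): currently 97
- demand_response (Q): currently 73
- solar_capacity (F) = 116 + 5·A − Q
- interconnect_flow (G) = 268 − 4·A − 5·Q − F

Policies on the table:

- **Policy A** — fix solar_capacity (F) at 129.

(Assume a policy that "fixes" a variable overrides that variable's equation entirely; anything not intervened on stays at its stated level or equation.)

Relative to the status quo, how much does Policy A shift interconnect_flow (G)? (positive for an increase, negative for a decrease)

Baseline:
  A = 97
  Q = 73
  F = 116 + 5·97 − 73 = 528
  G = 268 − 4·97 − 5·73 − 528 = -1013
Policy A (F := 129):
  A = 97
  Q = 73
  F = 129
  G = 268 − 4·97 − 5·73 − 129 = -614
Change in G: -614 − (-1013) = 399

399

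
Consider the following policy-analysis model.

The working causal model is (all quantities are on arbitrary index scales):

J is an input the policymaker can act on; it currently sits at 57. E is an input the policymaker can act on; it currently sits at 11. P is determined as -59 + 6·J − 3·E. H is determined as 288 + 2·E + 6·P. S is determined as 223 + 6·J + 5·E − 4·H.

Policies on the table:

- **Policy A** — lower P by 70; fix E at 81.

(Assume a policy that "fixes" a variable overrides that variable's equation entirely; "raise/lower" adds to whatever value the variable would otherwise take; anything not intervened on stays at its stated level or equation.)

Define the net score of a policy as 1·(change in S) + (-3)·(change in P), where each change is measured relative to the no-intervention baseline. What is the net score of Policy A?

Baseline:
  J = 57
  E = 11
  P = -59 + 6·57 − 3·11 = 250
  H = 288 + 2·11 + 6·250 = 1810
  S = 223 + 6·57 + 5·11 − 4·1810 = -6620
Policy A (P − 70, E := 81):
  J = 57
  E = 81
  P = -59 + 6·57 − 3·81 (−70 from intervention) = -30
  H = 288 + 2·81 + 6·(-30) = 270
  S = 223 + 6·57 + 5·81 − 4·270 = -110
ΔS = -110 − (-6620) = 6510; ΔP = -30 − 250 = -280
Score = 1·6510 + (-3)·(-280) = 7350

7350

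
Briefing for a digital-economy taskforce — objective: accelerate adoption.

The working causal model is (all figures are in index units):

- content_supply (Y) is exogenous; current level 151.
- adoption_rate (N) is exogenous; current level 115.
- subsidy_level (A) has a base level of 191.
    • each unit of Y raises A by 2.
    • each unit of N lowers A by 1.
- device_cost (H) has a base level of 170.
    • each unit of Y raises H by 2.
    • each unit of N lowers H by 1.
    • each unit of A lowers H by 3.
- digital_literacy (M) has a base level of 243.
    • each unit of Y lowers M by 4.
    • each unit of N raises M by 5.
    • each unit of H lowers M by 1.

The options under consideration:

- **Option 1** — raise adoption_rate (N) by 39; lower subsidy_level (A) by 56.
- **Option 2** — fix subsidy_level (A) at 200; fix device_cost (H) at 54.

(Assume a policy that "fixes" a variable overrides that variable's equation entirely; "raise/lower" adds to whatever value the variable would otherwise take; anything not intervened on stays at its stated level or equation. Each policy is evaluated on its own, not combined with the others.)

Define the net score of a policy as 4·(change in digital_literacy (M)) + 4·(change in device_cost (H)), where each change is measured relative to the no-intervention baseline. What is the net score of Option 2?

Baseline:
  Y = 151
  N = 115
  A = 191 + 2·151 − 115 = 378
  H = 170 + 2·151 − 115 − 3·378 = -777
  M = 243 − 4·151 + 5·115 − (-777) = 991
Option 2 (A := 200, H := 54):
  Y = 151
  N = 115
  A = 200
  H = 54
  M = 243 − 4·151 + 5·115 − 54 = 160
ΔM = 160 − 991 = -831; ΔH = 54 − (-777) = 831
Score = 4·(-831) + 4·831 = 0

0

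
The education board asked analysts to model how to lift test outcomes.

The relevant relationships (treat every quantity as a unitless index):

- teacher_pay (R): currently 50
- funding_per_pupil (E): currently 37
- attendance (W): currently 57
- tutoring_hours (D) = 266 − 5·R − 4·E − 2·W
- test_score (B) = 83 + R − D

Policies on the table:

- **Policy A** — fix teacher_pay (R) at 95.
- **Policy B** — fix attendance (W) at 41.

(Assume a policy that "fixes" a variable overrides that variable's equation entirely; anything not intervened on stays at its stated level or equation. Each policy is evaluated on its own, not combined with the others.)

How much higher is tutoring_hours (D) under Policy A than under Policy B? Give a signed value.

-257

Policy A (R := 95):
  R = 95
  E = 37
  W = 57
  D = 266 − 5·95 − 4·37 − 2·57 = -471
Policy B (W := 41):
  R = 50
  E = 37
  W = 41
  D = 266 − 5·50 − 4·37 − 2·41 = -214
D: -471 − (-214) = -257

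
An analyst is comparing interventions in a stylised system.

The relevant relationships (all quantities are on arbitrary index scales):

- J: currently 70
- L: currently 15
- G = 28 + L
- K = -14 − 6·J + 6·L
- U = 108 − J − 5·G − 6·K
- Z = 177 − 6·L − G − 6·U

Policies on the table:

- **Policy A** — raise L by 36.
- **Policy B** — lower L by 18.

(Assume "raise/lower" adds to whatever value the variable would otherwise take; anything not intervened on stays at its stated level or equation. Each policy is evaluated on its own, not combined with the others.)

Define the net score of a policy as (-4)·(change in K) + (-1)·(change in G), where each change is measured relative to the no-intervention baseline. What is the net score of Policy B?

Baseline:
  J = 70
  L = 15
  G = 28 + 15 = 43
  K = -14 − 6·70 + 6·15 = -344
Policy B (L − 18):
  J = 70
  L = 15 − 18 = -3
  G = 28 + (-3) = 25
  K = -14 − 6·70 + 6·(-3) = -452
ΔK = -452 − (-344) = -108; ΔG = 25 − 43 = -18
Score = (-4)·(-108) + (-1)·(-18) = 450

450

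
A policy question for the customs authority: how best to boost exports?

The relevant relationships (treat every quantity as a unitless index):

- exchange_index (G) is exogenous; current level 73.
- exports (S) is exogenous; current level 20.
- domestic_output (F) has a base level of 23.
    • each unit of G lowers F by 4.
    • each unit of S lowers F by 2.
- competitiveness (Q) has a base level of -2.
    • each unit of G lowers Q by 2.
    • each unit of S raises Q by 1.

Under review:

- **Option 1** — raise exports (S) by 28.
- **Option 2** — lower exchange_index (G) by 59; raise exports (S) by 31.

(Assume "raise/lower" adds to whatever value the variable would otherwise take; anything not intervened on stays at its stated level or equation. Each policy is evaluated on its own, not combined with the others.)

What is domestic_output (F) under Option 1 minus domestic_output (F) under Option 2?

-230

Option 1 (S + 28):
  G = 73
  S = 20 + 28 = 48
  F = 23 − 4·73 − 2·48 = -365
Option 2 (G − 59, S + 31):
  G = 73 − 59 = 14
  S = 20 + 31 = 51
  F = 23 − 4·14 − 2·51 = -135
F: -365 − (-135) = -230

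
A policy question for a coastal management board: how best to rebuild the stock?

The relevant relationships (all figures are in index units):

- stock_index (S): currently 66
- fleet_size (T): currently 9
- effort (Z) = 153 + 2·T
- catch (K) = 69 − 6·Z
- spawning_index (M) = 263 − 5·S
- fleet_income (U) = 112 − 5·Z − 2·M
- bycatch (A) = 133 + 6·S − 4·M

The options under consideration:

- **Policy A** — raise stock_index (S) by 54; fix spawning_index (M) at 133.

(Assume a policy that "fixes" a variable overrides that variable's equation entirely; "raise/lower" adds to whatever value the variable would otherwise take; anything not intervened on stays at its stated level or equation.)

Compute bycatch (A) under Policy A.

321

Policy A (S + 54, M := 133):
  S = 66 + 54 = 120
  M = 133
  A = 133 + 6·120 − 4·133 = 321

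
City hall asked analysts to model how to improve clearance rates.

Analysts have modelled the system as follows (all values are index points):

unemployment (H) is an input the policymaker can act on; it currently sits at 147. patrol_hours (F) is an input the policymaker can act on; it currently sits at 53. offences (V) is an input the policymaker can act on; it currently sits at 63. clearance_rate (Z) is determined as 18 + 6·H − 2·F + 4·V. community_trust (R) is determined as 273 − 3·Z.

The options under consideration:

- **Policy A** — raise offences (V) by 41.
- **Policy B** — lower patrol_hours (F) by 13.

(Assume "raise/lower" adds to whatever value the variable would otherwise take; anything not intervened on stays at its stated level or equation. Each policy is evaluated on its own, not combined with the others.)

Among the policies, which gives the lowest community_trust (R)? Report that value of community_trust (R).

-3357

Policy A (V + 41):
  H = 147
  F = 53
  V = 63 + 41 = 104
  Z = 18 + 6·147 − 2·53 + 4·104 = 1210
  R = 273 − 3·1210 = -3357
Policy B (F − 13):
  H = 147
  F = 53 − 13 = 40
  V = 63
  Z = 18 + 6·147 − 2·40 + 4·63 = 1072
  R = 273 − 3·1072 = -2943
Comparing — Policy A: R=-3357, Policy B: R=-2943. Lowest is -3357 (Policy A).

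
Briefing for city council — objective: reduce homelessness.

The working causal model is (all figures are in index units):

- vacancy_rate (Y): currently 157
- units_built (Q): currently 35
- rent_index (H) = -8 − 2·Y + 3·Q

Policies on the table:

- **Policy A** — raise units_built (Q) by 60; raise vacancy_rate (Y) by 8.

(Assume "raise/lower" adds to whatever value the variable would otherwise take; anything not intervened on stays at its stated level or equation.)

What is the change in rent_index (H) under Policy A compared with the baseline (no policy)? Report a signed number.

Baseline:
  Y = 157
  Q = 35
  H = -8 − 2·157 + 3·35 = -217
Policy A (Q + 60, Y + 8):
  Y = 157 + 8 = 165
  Q = 35 + 60 = 95
  H = -8 − 2·165 + 3·95 = -53
Change in H: -53 − (-217) = 164

164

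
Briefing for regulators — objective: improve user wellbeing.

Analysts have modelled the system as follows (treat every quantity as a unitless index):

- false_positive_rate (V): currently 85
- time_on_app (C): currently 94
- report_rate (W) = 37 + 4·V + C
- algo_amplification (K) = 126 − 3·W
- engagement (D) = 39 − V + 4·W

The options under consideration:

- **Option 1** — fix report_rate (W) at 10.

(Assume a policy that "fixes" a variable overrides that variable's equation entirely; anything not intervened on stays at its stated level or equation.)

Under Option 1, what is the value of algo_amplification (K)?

Option 1 (W := 10):
  V = 85
  C = 94
  W = 10
  K = 126 − 3·10 = 96

96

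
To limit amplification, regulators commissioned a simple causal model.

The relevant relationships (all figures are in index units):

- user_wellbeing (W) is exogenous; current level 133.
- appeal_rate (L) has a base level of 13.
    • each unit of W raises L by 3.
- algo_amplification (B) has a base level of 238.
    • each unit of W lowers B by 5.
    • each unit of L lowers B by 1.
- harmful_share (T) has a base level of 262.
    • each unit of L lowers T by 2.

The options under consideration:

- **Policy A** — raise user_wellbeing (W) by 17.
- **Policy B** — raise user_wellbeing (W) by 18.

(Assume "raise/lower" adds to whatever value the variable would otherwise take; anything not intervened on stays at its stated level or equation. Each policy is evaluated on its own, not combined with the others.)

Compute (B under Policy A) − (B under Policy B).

8

Policy A (W + 17):
  W = 133 + 17 = 150
  L = 13 + 3·150 = 463
  B = 238 − 5·150 − 463 = -975
Policy B (W + 18):
  W = 133 + 18 = 151
  L = 13 + 3·151 = 466
  B = 238 − 5·151 − 466 = -983
B: -975 − (-983) = 8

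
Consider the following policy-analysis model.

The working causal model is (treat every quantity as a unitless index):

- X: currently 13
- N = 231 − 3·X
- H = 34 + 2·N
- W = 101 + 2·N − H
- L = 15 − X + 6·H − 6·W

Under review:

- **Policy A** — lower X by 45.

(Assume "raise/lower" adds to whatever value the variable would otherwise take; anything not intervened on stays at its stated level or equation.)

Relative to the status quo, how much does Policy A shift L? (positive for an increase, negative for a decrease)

1665

Baseline:
  X = 13
  N = 231 − 3·13 = 192
  H = 34 + 2·192 = 418
  W = 101 + 2·192 − 418 = 67
  L = 15 − 13 + 6·418 − 6·67 = 2108
Policy A (X − 45):
  X = 13 − 45 = -32
  N = 231 − 3·(-32) = 327
  H = 34 + 2·327 = 688
  W = 101 + 2·327 − 688 = 67
  L = 15 − (-32) + 6·688 − 6·67 = 3773
Change in L: 3773 − 2108 = 1665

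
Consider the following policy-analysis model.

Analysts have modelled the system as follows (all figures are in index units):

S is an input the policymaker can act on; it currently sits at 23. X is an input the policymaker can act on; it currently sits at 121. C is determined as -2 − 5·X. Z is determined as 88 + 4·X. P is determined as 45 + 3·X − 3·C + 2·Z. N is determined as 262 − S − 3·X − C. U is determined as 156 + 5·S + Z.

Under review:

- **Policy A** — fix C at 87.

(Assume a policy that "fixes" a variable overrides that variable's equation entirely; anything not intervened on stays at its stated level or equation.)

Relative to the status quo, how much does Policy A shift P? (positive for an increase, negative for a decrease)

-2082

Baseline:
  X = 121
  C = -2 − 5·121 = -607
  Z = 88 + 4·121 = 572
  P = 45 + 3·121 − 3·(-607) + 2·572 = 3373
Policy A (C := 87):
  X = 121
  C = 87
  Z = 88 + 4·121 = 572
  P = 45 + 3·121 − 3·87 + 2·572 = 1291
Change in P: 1291 − 3373 = -2082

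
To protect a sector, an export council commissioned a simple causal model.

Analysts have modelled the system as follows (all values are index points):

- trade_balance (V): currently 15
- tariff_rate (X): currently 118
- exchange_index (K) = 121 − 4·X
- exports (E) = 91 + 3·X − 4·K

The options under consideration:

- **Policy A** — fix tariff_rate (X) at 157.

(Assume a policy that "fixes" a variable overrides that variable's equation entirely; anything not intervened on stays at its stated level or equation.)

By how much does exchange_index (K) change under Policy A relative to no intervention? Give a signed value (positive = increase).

Baseline:
  X = 118
  K = 121 − 4·118 = -351
Policy A (X := 157):
  X = 157
  K = 121 − 4·157 = -507
Change in K: -507 − (-351) = -156

-156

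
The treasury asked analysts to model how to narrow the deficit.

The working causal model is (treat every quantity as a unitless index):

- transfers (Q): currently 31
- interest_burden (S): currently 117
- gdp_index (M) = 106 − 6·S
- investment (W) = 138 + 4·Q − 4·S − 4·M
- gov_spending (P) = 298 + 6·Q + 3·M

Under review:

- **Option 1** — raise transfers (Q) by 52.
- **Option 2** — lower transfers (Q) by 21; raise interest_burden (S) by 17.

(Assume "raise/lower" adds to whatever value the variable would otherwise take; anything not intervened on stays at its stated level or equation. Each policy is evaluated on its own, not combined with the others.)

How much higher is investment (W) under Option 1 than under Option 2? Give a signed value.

Option 1 (Q + 52):
  Q = 31 + 52 = 83
  S = 117
  M = 106 − 6·117 = -596
  W = 138 + 4·83 − 4·117 − 4·(-596) = 2386
Option 2 (Q − 21, S + 17):
  Q = 31 − 21 = 10
  S = 117 + 17 = 134
  M = 106 − 6·134 = -698
  W = 138 + 4·10 − 4·134 − 4·(-698) = 2434
W: 2386 − 2434 = -48

-48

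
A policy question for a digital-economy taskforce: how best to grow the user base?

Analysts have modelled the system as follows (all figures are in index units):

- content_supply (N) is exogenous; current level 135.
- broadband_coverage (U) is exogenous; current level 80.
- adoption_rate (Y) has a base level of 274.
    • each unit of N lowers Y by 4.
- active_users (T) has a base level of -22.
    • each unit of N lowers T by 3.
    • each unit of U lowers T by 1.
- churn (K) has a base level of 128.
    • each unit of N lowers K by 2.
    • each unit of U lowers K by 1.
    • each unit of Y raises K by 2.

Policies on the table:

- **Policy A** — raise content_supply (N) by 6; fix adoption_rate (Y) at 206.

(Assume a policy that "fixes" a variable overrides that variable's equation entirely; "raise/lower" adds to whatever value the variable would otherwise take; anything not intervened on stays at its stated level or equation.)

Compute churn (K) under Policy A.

Policy A (N + 6, Y := 206):
  N = 135 + 6 = 141
  U = 80
  Y = 206
  K = 128 − 2·141 − 80 + 2·206 = 178

178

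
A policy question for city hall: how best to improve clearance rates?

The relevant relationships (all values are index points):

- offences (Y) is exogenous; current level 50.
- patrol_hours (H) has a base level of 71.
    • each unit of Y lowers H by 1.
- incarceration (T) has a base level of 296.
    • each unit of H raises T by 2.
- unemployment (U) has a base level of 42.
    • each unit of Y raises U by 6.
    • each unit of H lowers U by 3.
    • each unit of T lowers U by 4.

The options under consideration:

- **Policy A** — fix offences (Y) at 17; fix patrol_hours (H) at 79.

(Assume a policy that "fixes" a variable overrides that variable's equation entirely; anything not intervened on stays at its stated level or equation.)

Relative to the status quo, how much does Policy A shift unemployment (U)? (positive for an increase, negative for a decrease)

Baseline:
  Y = 50
  H = 71 − 50 = 21
  T = 296 + 2·21 = 338
  U = 42 + 6·50 − 3·21 − 4·338 = -1073
Policy A (Y := 17, H := 79):
  Y = 17
  H = 79
  T = 296 + 2·79 = 454
  U = 42 + 6·17 − 3·79 − 4·454 = -1909
Change in U: -1909 − (-1073) = -836

-836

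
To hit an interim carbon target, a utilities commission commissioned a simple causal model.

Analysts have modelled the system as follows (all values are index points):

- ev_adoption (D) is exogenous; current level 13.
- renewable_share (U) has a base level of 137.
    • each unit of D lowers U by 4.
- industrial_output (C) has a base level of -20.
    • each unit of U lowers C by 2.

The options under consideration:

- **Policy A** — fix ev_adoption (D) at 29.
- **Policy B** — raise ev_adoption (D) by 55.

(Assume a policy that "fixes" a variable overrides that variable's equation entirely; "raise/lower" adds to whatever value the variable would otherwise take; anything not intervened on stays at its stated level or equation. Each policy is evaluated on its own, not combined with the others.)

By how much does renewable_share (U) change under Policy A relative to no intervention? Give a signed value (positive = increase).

Baseline:
  D = 13
  U = 137 − 4·13 = 85
Policy A (D := 29):
  D = 29
  U = 137 − 4·29 = 21
Change in U: 21 − 85 = -64

-64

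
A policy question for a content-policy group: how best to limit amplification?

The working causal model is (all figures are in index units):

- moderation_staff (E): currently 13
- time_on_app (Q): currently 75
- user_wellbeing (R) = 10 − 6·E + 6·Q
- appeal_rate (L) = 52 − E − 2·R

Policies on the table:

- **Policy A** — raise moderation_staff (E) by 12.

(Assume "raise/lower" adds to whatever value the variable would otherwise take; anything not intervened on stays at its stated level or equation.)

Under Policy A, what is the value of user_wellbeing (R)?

Policy A (E + 12):
  E = 13 + 12 = 25
  Q = 75
  R = 10 − 6·25 + 6·75 = 310

310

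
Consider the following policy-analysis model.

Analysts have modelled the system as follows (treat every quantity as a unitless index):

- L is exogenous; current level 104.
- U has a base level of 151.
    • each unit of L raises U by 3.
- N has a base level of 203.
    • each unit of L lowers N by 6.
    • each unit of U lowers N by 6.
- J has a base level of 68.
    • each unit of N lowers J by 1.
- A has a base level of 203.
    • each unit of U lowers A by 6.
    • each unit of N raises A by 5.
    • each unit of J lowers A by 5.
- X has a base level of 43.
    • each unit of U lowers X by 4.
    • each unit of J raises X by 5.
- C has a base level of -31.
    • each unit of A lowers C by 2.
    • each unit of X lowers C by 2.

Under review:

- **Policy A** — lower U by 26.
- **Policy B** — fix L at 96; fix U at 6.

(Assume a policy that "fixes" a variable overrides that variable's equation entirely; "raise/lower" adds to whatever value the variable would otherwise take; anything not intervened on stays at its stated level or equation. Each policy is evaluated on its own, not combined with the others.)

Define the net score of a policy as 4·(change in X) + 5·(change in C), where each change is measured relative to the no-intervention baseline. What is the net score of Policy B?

Baseline:
  L = 104
  U = 151 + 3·104 = 463
  N = 203 − 6·104 − 6·463 = -3199
  J = 68 − (-3199) = 3267
  A = 203 − 6·463 + 5·(-3199) − 5·3267 = -34905
  X = 43 − 4·463 + 5·3267 = 14526
  C = -31 − 2·(-34905) − 2·14526 = 40727
Policy B (L := 96, U := 6):
  L = 96
  U = 6
  N = 203 − 6·96 − 6·6 = -409
  J = 68 − (-409) = 477
  A = 203 − 6·6 + 5·(-409) − 5·477 = -4263
  X = 43 − 4·6 + 5·477 = 2404
  C = -31 − 2·(-4263) − 2·2404 = 3687
ΔX = 2404 − 14526 = -12122; ΔC = 3687 − 40727 = -37040
Score = 4·(-12122) + 5·(-37040) = -233688

-233688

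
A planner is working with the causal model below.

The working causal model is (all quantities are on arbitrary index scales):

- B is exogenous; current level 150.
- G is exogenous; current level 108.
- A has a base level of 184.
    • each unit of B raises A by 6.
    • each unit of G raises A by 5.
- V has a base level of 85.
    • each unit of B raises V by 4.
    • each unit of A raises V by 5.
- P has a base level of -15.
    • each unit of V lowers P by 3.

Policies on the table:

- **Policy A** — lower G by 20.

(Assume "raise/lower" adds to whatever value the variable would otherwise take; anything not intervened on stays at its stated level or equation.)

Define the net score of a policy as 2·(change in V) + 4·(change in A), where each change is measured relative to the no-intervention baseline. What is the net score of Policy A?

-1400

Baseline:
  B = 150
  G = 108
  A = 184 + 6·150 + 5·108 = 1624
  V = 85 + 4·150 + 5·1624 = 8805
Policy A (G − 20):
  B = 150
  G = 108 − 20 = 88
  A = 184 + 6·150 + 5·88 = 1524
  V = 85 + 4·150 + 5·1524 = 8305
ΔV = 8305 − 8805 = -500; ΔA = 1524 − 1624 = -100
Score = 2·(-500) + 4·(-100) = -1400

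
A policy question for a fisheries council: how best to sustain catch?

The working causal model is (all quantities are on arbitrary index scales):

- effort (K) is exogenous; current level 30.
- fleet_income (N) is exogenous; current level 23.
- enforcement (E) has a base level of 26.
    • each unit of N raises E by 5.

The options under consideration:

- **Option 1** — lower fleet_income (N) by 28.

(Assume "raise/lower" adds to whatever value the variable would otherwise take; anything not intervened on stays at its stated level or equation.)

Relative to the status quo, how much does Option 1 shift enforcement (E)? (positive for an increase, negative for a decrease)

Baseline:
  N = 23
  E = 26 + 5·23 = 141
Option 1 (N − 28):
  N = 23 − 28 = -5
  E = 26 + 5·(-5) = 1
Change in E: 1 − 141 = -140

-140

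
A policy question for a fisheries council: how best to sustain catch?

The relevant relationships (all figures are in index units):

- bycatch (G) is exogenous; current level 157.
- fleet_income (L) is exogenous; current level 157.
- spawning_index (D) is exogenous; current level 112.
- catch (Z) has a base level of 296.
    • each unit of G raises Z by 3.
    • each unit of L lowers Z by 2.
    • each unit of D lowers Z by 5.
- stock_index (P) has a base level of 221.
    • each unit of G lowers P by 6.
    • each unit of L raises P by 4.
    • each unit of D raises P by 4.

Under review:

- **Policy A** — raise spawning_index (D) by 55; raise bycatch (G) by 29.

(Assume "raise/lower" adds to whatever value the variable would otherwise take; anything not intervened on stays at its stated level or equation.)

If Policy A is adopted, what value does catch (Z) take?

Policy A (D + 55, G + 29):
  G = 157 + 29 = 186
  L = 157
  D = 112 + 55 = 167
  Z = 296 + 3·186 − 2·157 − 5·167 = -295

-295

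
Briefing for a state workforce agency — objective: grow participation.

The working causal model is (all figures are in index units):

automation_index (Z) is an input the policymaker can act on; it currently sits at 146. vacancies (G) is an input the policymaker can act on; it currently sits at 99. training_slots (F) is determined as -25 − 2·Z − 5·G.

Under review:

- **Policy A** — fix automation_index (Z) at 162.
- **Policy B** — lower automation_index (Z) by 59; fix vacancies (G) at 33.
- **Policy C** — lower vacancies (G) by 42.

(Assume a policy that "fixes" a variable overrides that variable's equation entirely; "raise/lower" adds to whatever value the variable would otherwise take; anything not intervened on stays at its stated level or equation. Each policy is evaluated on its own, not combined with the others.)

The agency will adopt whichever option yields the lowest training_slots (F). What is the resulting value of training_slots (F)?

Policy A (Z := 162):
  Z = 162
  G = 99
  F = -25 − 2·162 − 5·99 = -844
Policy B (Z − 59, G := 33):
  Z = 146 − 59 = 87
  G = 33
  F = -25 − 2·87 − 5·33 = -364
Policy C (G − 42):
  Z = 146
  G = 99 − 42 = 57
  F = -25 − 2·146 − 5·57 = -602
Comparing — Policy A: F=-844, Policy B: F=-364, Policy C: F=-602. Lowest is -844 (Policy A).

-844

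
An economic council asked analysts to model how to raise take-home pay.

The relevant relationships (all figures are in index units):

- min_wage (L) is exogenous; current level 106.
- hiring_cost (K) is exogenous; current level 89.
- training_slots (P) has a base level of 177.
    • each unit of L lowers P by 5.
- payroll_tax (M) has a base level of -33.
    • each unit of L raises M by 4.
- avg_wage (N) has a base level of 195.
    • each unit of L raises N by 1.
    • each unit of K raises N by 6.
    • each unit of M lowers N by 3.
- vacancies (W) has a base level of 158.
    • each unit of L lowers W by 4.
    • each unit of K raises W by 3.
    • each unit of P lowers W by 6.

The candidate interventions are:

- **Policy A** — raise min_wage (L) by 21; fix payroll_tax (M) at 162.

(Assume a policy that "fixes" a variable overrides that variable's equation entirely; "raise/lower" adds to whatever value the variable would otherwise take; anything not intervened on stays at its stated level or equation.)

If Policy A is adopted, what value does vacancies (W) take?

2665

Policy A (L + 21, M := 162):
  L = 106 + 21 = 127
  K = 89
  P = 177 − 5·127 = -458
  W = 158 − 4·127 + 3·89 − 6·(-458) = 2665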